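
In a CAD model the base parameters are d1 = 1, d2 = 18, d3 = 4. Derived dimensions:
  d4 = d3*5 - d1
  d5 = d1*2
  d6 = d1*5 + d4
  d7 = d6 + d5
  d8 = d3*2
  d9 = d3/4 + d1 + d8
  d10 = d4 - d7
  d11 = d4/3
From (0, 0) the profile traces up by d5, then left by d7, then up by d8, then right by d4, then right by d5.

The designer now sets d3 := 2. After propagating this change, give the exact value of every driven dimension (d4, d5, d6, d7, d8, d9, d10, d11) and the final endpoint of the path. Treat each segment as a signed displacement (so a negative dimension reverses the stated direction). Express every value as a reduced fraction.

d4 = 9
d5 = 2
d6 = 14
d7 = 16
d8 = 4
d9 = 11/2
d10 = -7
d11 = 3
endpoint = (-5, 6)

Apply edit: d3 := 2
  d4 = d3*5 - d1 = 9
  d5 = d1*2 = 2
  d6 = d1*5 + d4 = 14
  d7 = d6 + d5 = 16
  d8 = d3*2 = 4
  d9 = d3/4 + d1 + d8 = 11/2
  d10 = d4 - d7 = -7
  d11 = d4/3 = 3
Walk from origin (0, 0):
  seg 1: up by d5 = 2 → (0, 2)
  seg 2: left by d7 = 16 → (-16, 2)
  seg 3: up by d8 = 4 → (-16, 6)
  seg 4: right by d4 = 9 → (-7, 6)
  seg 5: right by d5 = 2 → (-5, 6)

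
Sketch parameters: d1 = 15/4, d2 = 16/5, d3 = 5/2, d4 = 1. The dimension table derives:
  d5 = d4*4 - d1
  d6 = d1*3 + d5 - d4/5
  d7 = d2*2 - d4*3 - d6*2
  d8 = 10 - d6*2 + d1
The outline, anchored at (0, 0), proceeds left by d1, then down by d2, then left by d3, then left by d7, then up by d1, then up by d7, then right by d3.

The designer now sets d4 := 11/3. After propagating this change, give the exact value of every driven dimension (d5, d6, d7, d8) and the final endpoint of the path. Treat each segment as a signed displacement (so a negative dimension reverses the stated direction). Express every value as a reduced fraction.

d5 = 131/12
d6 = 643/30
d7 = -712/15
d8 = -1747/60
endpoint = (2623/60, -563/12)

Apply edit: d4 := 11/3
  d5 = d4*4 - d1 = 131/12
  d6 = d1*3 + d5 - d4/5 = 643/30
  d7 = d2*2 - d4*3 - d6*2 = -712/15
  d8 = 10 - d6*2 + d1 = -1747/60
Walk from origin (0, 0):
  seg 1: left by d1 = 15/4 → (-15/4, 0)
  seg 2: down by d2 = 16/5 → (-15/4, -16/5)
  seg 3: left by d3 = 5/2 → (-25/4, -16/5)
  seg 4: left by d7 = -712/15 → (2473/60, -16/5)
  seg 5: up by d1 = 15/4 → (2473/60, 11/20)
  seg 6: up by d7 = -712/15 → (2473/60, -563/12)
  seg 7: right by d3 = 5/2 → (2623/60, -563/12)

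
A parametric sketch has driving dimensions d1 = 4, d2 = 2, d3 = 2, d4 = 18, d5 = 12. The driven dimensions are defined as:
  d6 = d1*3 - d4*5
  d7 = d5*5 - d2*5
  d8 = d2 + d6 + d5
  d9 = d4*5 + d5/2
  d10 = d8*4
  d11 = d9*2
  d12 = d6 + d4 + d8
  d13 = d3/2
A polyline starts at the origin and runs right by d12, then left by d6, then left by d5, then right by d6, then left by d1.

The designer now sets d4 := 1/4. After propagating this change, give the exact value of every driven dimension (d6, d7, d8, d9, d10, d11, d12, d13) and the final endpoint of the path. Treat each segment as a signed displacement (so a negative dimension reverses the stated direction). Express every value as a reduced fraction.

d6 = 43/4
d7 = 50
d8 = 99/4
d9 = 29/4
d10 = 99
d11 = 29/2
d12 = 143/4
d13 = 1
endpoint = (79/4, 0)

Apply edit: d4 := 1/4
  d6 = d1*3 - d4*5 = 43/4
  d7 = d5*5 - d2*5 = 50
  d8 = d2 + d6 + d5 = 99/4
  d9 = d4*5 + d5/2 = 29/4
  d10 = d8*4 = 99
  d11 = d9*2 = 29/2
  d12 = d6 + d4 + d8 = 143/4
  d13 = d3/2 = 1
Walk from origin (0, 0):
  seg 1: right by d12 = 143/4 → (143/4, 0)
  seg 2: left by d6 = 43/4 → (25, 0)
  seg 3: left by d5 = 12 → (13, 0)
  seg 4: right by d6 = 43/4 → (95/4, 0)
  seg 5: left by d1 = 4 → (79/4, 0)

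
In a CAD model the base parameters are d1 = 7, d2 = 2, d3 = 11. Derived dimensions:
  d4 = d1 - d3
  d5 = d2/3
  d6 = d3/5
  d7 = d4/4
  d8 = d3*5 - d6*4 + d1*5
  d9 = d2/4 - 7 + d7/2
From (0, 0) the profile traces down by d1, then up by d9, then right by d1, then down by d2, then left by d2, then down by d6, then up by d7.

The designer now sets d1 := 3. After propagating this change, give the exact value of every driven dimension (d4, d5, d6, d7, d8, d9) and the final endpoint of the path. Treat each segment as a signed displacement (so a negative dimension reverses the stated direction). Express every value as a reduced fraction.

Apply edit: d1 := 3
  d4 = d1 - d3 = -8
  d5 = d2/3 = 2/3
  d6 = d3/5 = 11/5
  d7 = d4/4 = -2
  d8 = d3*5 - d6*4 + d1*5 = 306/5
  d9 = d2/4 - 7 + d7/2 = -15/2
Walk from origin (0, 0):
  seg 1: down by d1 = 3 → (0, -3)
  seg 2: up by d9 = -15/2 → (0, -21/2)
  seg 3: right by d1 = 3 → (3, -21/2)
  seg 4: down by d2 = 2 → (3, -25/2)
  seg 5: left by d2 = 2 → (1, -25/2)
  seg 6: down by d6 = 11/5 → (1, -147/10)
  seg 7: up by d7 = -2 → (1, -167/10)

d4 = -8
d5 = 2/3
d6 = 11/5
d7 = -2
d8 = 306/5
d9 = -15/2
endpoint = (1, -167/10)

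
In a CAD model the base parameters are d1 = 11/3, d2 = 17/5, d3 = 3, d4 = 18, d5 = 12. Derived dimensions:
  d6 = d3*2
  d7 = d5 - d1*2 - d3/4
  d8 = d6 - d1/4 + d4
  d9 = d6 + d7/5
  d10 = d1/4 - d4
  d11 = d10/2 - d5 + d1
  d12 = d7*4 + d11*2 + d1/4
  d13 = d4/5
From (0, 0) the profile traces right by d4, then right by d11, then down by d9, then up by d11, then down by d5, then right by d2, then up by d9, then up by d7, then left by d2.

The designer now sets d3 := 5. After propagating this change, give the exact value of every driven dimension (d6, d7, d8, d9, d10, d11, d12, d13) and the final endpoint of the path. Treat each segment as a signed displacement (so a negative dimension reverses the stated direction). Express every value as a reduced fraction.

d6 = 10
d7 = 41/12
d8 = 325/12
d9 = 641/60
d10 = -205/12
d11 = -135/8
d12 = -115/6
d13 = 18/5
endpoint = (9/8, -611/24)

Apply edit: d3 := 5
  d6 = d3*2 = 10
  d7 = d5 - d1*2 - d3/4 = 41/12
  d8 = d6 - d1/4 + d4 = 325/12
  d9 = d6 + d7/5 = 641/60
  d10 = d1/4 - d4 = -205/12
  d11 = d10/2 - d5 + d1 = -135/8
  d12 = d7*4 + d11*2 + d1/4 = -115/6
  d13 = d4/5 = 18/5
Walk from origin (0, 0):
  seg 1: right by d4 = 18 → (18, 0)
  seg 2: right by d11 = -135/8 → (9/8, 0)
  seg 3: down by d9 = 641/60 → (9/8, -641/60)
  seg 4: up by d11 = -135/8 → (9/8, -3307/120)
  seg 5: down by d5 = 12 → (9/8, -4747/120)
  seg 6: right by d2 = 17/5 → (181/40, -4747/120)
  seg 7: up by d9 = 641/60 → (181/40, -231/8)
  seg 8: up by d7 = 41/12 → (181/40, -611/24)
  seg 9: left by d2 = 17/5 → (9/8, -611/24)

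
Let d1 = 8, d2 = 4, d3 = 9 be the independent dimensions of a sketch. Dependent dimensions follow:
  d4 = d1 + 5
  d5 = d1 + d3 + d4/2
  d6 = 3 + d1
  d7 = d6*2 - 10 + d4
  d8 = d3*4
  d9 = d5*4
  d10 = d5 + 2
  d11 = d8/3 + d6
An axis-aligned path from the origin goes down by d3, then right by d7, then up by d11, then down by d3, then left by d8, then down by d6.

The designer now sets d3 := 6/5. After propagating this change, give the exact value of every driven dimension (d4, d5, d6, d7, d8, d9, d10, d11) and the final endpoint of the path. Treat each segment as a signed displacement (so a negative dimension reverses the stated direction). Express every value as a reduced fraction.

Apply edit: d3 := 6/5
  d4 = d1 + 5 = 13
  d5 = d1 + d3 + d4/2 = 157/10
  d6 = 3 + d1 = 11
  d7 = d6*2 - 10 + d4 = 25
  d8 = d3*4 = 24/5
  d9 = d5*4 = 314/5
  d10 = d5 + 2 = 177/10
  d11 = d8/3 + d6 = 63/5
Walk from origin (0, 0):
  seg 1: down by d3 = 6/5 → (0, -6/5)
  seg 2: right by d7 = 25 → (25, -6/5)
  seg 3: up by d11 = 63/5 → (25, 57/5)
  seg 4: down by d3 = 6/5 → (25, 51/5)
  seg 5: left by d8 = 24/5 → (101/5, 51/5)
  seg 6: down by d6 = 11 → (101/5, -4/5)

d4 = 13
d5 = 157/10
d6 = 11
d7 = 25
d8 = 24/5
d9 = 314/5
d10 = 177/10
d11 = 63/5
endpoint = (101/5, -4/5)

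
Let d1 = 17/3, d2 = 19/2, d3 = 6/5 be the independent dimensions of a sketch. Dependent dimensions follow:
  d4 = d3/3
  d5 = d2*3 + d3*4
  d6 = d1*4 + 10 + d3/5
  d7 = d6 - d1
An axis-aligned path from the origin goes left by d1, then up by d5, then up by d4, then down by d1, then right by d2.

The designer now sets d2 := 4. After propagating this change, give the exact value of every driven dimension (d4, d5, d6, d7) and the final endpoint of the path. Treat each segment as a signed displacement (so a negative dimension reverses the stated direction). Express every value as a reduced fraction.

Apply edit: d2 := 4
  d4 = d3/3 = 2/5
  d5 = d2*3 + d3*4 = 84/5
  d6 = d1*4 + 10 + d3/5 = 2468/75
  d7 = d6 - d1 = 681/25
Walk from origin (0, 0):
  seg 1: left by d1 = 17/3 → (-17/3, 0)
  seg 2: up by d5 = 84/5 → (-17/3, 84/5)
  seg 3: up by d4 = 2/5 → (-17/3, 86/5)
  seg 4: down by d1 = 17/3 → (-17/3, 173/15)
  seg 5: right by d2 = 4 → (-5/3, 173/15)

d4 = 2/5
d5 = 84/5
d6 = 2468/75
d7 = 681/25
endpoint = (-5/3, 173/15)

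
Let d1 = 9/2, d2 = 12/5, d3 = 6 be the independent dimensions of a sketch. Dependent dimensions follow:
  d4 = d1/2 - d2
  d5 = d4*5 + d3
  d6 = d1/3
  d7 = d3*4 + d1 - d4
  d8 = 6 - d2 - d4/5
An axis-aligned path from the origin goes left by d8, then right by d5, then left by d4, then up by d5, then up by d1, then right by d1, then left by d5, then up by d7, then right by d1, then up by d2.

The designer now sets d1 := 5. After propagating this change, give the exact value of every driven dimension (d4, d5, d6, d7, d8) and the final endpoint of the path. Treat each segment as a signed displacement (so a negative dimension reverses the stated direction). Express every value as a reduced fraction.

d4 = 1/10
d5 = 13/2
d6 = 5/3
d7 = 289/10
d8 = 179/50
endpoint = (158/25, 214/5)

Apply edit: d1 := 5
  d4 = d1/2 - d2 = 1/10
  d5 = d4*5 + d3 = 13/2
  d6 = d1/3 = 5/3
  d7 = d3*4 + d1 - d4 = 289/10
  d8 = 6 - d2 - d4/5 = 179/50
Walk from origin (0, 0):
  seg 1: left by d8 = 179/50 → (-179/50, 0)
  seg 2: right by d5 = 13/2 → (73/25, 0)
  seg 3: left by d4 = 1/10 → (141/50, 0)
  seg 4: up by d5 = 13/2 → (141/50, 13/2)
  seg 5: up by d1 = 5 → (141/50, 23/2)
  seg 6: right by d1 = 5 → (391/50, 23/2)
  seg 7: left by d5 = 13/2 → (33/25, 23/2)
  seg 8: up by d7 = 289/10 → (33/25, 202/5)
  seg 9: right by d1 = 5 → (158/25, 202/5)
  seg 10: up by d2 = 12/5 → (158/25, 214/5)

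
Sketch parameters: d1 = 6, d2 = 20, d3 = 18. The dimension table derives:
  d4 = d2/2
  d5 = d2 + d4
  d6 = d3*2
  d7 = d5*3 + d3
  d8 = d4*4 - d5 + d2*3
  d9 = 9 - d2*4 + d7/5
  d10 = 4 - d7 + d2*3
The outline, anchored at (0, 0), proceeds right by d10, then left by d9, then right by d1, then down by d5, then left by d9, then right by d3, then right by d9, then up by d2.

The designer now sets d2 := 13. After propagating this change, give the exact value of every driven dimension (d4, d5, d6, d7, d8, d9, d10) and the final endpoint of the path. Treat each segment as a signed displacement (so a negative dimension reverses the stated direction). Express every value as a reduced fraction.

d4 = 13/2
d5 = 39/2
d6 = 36
d7 = 153/2
d8 = 91/2
d9 = -277/10
d10 = -67/2
endpoint = (91/5, -13/2)

Apply edit: d2 := 13
  d4 = d2/2 = 13/2
  d5 = d2 + d4 = 39/2
  d6 = d3*2 = 36
  d7 = d5*3 + d3 = 153/2
  d8 = d4*4 - d5 + d2*3 = 91/2
  d9 = 9 - d2*4 + d7/5 = -277/10
  d10 = 4 - d7 + d2*3 = -67/2
Walk from origin (0, 0):
  seg 1: right by d10 = -67/2 → (-67/2, 0)
  seg 2: left by d9 = -277/10 → (-29/5, 0)
  seg 3: right by d1 = 6 → (1/5, 0)
  seg 4: down by d5 = 39/2 → (1/5, -39/2)
  seg 5: left by d9 = -277/10 → (279/10, -39/2)
  seg 6: right by d3 = 18 → (459/10, -39/2)
  seg 7: right by d9 = -277/10 → (91/5, -39/2)
  seg 8: up by d2 = 13 → (91/5, -13/2)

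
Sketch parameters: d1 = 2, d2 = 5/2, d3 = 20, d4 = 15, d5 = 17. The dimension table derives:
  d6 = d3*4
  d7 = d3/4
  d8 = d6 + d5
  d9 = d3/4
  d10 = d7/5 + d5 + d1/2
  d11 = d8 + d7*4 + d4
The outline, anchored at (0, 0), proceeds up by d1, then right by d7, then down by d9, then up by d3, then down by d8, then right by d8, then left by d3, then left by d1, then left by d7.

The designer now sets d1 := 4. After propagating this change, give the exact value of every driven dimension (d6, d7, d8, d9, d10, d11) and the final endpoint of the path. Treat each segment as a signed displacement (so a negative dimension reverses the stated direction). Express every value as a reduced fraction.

Apply edit: d1 := 4
  d6 = d3*4 = 80
  d7 = d3/4 = 5
  d8 = d6 + d5 = 97
  d9 = d3/4 = 5
  d10 = d7/5 + d5 + d1/2 = 20
  d11 = d8 + d7*4 + d4 = 132
Walk from origin (0, 0):
  seg 1: up by d1 = 4 → (0, 4)
  seg 2: right by d7 = 5 → (5, 4)
  seg 3: down by d9 = 5 → (5, -1)
  seg 4: up by d3 = 20 → (5, 19)
  seg 5: down by d8 = 97 → (5, -78)
  seg 6: right by d8 = 97 → (102, -78)
  seg 7: left by d3 = 20 → (82, -78)
  seg 8: left by d1 = 4 → (78, -78)
  seg 9: left by d7 = 5 → (73, -78)

d6 = 80
d7 = 5
d8 = 97
d9 = 5
d10 = 20
d11 = 132
endpoint = (73, -78)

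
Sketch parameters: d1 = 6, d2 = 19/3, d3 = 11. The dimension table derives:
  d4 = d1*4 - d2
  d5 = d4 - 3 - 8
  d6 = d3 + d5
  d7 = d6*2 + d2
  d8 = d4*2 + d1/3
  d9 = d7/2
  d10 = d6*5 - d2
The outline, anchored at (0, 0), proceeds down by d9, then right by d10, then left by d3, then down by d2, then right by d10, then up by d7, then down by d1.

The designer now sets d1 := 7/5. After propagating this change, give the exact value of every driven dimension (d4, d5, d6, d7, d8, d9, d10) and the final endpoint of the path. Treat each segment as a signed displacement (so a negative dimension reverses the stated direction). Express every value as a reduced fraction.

d4 = -11/15
d5 = -176/15
d6 = -11/15
d7 = 73/15
d8 = -1
d9 = 73/30
d10 = -10
endpoint = (-31, -53/10)

Apply edit: d1 := 7/5
  d4 = d1*4 - d2 = -11/15
  d5 = d4 - 3 - 8 = -176/15
  d6 = d3 + d5 = -11/15
  d7 = d6*2 + d2 = 73/15
  d8 = d4*2 + d1/3 = -1
  d9 = d7/2 = 73/30
  d10 = d6*5 - d2 = -10
Walk from origin (0, 0):
  seg 1: down by d9 = 73/30 → (0, -73/30)
  seg 2: right by d10 = -10 → (-10, -73/30)
  seg 3: left by d3 = 11 → (-21, -73/30)
  seg 4: down by d2 = 19/3 → (-21, -263/30)
  seg 5: right by d10 = -10 → (-31, -263/30)
  seg 6: up by d7 = 73/15 → (-31, -39/10)
  seg 7: down by d1 = 7/5 → (-31, -53/10)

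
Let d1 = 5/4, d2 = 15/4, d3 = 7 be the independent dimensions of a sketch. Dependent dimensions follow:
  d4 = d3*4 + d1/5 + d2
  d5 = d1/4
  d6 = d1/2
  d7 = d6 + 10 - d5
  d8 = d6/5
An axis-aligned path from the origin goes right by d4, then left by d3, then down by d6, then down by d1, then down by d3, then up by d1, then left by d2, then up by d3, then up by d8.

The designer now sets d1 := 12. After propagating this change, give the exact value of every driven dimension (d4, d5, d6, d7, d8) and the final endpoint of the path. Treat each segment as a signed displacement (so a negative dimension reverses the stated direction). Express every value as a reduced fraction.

Apply edit: d1 := 12
  d4 = d3*4 + d1/5 + d2 = 683/20
  d5 = d1/4 = 3
  d6 = d1/2 = 6
  d7 = d6 + 10 - d5 = 13
  d8 = d6/5 = 6/5
Walk from origin (0, 0):
  seg 1: right by d4 = 683/20 → (683/20, 0)
  seg 2: left by d3 = 7 → (543/20, 0)
  seg 3: down by d6 = 6 → (543/20, -6)
  seg 4: down by d1 = 12 → (543/20, -18)
  seg 5: down by d3 = 7 → (543/20, -25)
  seg 6: up by d1 = 12 → (543/20, -13)
  seg 7: left by d2 = 15/4 → (117/5, -13)
  seg 8: up by d3 = 7 → (117/5, -6)
  seg 9: up by d8 = 6/5 → (117/5, -24/5)

d4 = 683/20
d5 = 3
d6 = 6
d7 = 13
d8 = 6/5
endpoint = (117/5, -24/5)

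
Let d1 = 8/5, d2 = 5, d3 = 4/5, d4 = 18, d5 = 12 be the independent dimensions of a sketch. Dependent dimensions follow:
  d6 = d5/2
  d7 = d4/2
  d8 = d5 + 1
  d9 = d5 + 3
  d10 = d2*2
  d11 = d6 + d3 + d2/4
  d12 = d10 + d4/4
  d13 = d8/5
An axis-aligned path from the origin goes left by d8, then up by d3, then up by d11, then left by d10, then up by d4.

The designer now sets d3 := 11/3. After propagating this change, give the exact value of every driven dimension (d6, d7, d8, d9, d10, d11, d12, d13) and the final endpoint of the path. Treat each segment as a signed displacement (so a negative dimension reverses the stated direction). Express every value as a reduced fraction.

Apply edit: d3 := 11/3
  d6 = d5/2 = 6
  d7 = d4/2 = 9
  d8 = d5 + 1 = 13
  d9 = d5 + 3 = 15
  d10 = d2*2 = 10
  d11 = d6 + d3 + d2/4 = 131/12
  d12 = d10 + d4/4 = 29/2
  d13 = d8/5 = 13/5
Walk from origin (0, 0):
  seg 1: left by d8 = 13 → (-13, 0)
  seg 2: up by d3 = 11/3 → (-13, 11/3)
  seg 3: up by d11 = 131/12 → (-13, 175/12)
  seg 4: left by d10 = 10 → (-23, 175/12)
  seg 5: up by d4 = 18 → (-23, 391/12)

d6 = 6
d7 = 9
d8 = 13
d9 = 15
d10 = 10
d11 = 131/12
d12 = 29/2
d13 = 13/5
endpoint = (-23, 391/12)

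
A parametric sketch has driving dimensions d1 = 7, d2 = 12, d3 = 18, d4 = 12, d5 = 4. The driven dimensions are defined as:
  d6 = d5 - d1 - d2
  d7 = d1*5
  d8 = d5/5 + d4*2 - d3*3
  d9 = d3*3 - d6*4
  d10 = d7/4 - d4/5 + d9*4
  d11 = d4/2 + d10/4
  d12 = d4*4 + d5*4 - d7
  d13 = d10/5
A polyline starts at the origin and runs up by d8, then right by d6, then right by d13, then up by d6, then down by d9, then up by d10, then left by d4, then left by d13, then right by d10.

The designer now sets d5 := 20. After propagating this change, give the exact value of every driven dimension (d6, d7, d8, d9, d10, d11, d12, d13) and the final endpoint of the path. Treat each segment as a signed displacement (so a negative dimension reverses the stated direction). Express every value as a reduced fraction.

d6 = 1
d7 = 35
d8 = -26
d9 = 50
d10 = 4127/20
d11 = 4607/80
d12 = 93
d13 = 4127/100
endpoint = (3907/20, 2627/20)

Apply edit: d5 := 20
  d6 = d5 - d1 - d2 = 1
  d7 = d1*5 = 35
  d8 = d5/5 + d4*2 - d3*3 = -26
  d9 = d3*3 - d6*4 = 50
  d10 = d7/4 - d4/5 + d9*4 = 4127/20
  d11 = d4/2 + d10/4 = 4607/80
  d12 = d4*4 + d5*4 - d7 = 93
  d13 = d10/5 = 4127/100
Walk from origin (0, 0):
  seg 1: up by d8 = -26 → (0, -26)
  seg 2: right by d6 = 1 → (1, -26)
  seg 3: right by d13 = 4127/100 → (4227/100, -26)
  seg 4: up by d6 = 1 → (4227/100, -25)
  seg 5: down by d9 = 50 → (4227/100, -75)
  seg 6: up by d10 = 4127/20 → (4227/100, 2627/20)
  seg 7: left by d4 = 12 → (3027/100, 2627/20)
  seg 8: left by d13 = 4127/100 → (-11, 2627/20)
  seg 9: right by d10 = 4127/20 → (3907/20, 2627/20)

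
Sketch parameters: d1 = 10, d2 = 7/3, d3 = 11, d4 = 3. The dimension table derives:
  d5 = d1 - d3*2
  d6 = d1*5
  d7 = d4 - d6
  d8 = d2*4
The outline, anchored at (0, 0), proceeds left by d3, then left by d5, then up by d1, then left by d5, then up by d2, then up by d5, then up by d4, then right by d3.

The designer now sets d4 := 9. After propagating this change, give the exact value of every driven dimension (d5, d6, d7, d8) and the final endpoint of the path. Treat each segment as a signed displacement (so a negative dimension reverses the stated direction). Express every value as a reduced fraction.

d5 = -12
d6 = 50
d7 = -41
d8 = 28/3
endpoint = (24, 28/3)

Apply edit: d4 := 9
  d5 = d1 - d3*2 = -12
  d6 = d1*5 = 50
  d7 = d4 - d6 = -41
  d8 = d2*4 = 28/3
Walk from origin (0, 0):
  seg 1: left by d3 = 11 → (-11, 0)
  seg 2: left by d5 = -12 → (1, 0)
  seg 3: up by d1 = 10 → (1, 10)
  seg 4: left by d5 = -12 → (13, 10)
  seg 5: up by d2 = 7/3 → (13, 37/3)
  seg 6: up by d5 = -12 → (13, 1/3)
  seg 7: up by d4 = 9 → (13, 28/3)
  seg 8: right by d3 = 11 → (24, 28/3)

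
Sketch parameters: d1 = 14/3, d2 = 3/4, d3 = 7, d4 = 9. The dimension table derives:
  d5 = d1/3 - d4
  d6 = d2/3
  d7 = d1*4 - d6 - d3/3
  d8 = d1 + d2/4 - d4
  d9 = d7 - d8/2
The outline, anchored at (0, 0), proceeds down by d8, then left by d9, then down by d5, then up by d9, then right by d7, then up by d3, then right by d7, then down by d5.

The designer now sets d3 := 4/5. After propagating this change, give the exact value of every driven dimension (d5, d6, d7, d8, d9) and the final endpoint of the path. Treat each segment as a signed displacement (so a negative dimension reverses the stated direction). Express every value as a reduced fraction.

Apply edit: d3 := 4/5
  d5 = d1/3 - d4 = -67/9
  d6 = d2/3 = 1/4
  d7 = d1*4 - d6 - d3/3 = 363/20
  d8 = d1 + d2/4 - d4 = -199/48
  d9 = d7 - d8/2 = 9707/480
Walk from origin (0, 0):
  seg 1: down by d8 = -199/48 → (0, 199/48)
  seg 2: left by d9 = 9707/480 → (-9707/480, 199/48)
  seg 3: down by d5 = -67/9 → (-9707/480, 1669/144)
  seg 4: up by d9 = 9707/480 → (-9707/480, 45811/1440)
  seg 5: right by d7 = 363/20 → (-199/96, 45811/1440)
  seg 6: up by d3 = 4/5 → (-199/96, 46963/1440)
  seg 7: right by d7 = 363/20 → (7717/480, 46963/1440)
  seg 8: down by d5 = -67/9 → (7717/480, 57683/1440)

d5 = -67/9
d6 = 1/4
d7 = 363/20
d8 = -199/48
d9 = 9707/480
endpoint = (7717/480, 57683/1440)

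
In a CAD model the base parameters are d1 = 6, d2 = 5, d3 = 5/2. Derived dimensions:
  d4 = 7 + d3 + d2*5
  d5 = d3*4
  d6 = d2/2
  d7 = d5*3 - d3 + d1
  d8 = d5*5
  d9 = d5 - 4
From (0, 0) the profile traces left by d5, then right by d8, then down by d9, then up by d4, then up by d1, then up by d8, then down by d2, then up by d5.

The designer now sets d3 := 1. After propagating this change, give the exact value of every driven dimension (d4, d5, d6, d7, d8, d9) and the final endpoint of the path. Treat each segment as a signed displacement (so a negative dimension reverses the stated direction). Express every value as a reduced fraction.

Apply edit: d3 := 1
  d4 = 7 + d3 + d2*5 = 33
  d5 = d3*4 = 4
  d6 = d2/2 = 5/2
  d7 = d5*3 - d3 + d1 = 17
  d8 = d5*5 = 20
  d9 = d5 - 4 = 0
Walk from origin (0, 0):
  seg 1: left by d5 = 4 → (-4, 0)
  seg 2: right by d8 = 20 → (16, 0)
  seg 3: down by d9 = 0 → (16, 0)
  seg 4: up by d4 = 33 → (16, 33)
  seg 5: up by d1 = 6 → (16, 39)
  seg 6: up by d8 = 20 → (16, 59)
  seg 7: down by d2 = 5 → (16, 54)
  seg 8: up by d5 = 4 → (16, 58)

d4 = 33
d5 = 4
d6 = 5/2
d7 = 17
d8 = 20
d9 = 0
endpoint = (16, 58)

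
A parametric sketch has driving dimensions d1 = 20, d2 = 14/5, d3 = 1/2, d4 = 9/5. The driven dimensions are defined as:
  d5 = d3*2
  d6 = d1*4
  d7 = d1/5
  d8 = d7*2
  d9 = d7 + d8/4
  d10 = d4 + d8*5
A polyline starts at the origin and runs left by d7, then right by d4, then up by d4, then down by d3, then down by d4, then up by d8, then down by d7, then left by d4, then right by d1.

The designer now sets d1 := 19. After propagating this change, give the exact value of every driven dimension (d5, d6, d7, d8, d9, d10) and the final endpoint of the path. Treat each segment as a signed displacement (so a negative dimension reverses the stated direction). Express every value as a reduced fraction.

Apply edit: d1 := 19
  d5 = d3*2 = 1
  d6 = d1*4 = 76
  d7 = d1/5 = 19/5
  d8 = d7*2 = 38/5
  d9 = d7 + d8/4 = 57/10
  d10 = d4 + d8*5 = 199/5
Walk from origin (0, 0):
  seg 1: left by d7 = 19/5 → (-19/5, 0)
  seg 2: right by d4 = 9/5 → (-2, 0)
  seg 3: up by d4 = 9/5 → (-2, 9/5)
  seg 4: down by d3 = 1/2 → (-2, 13/10)
  seg 5: down by d4 = 9/5 → (-2, -1/2)
  seg 6: up by d8 = 38/5 → (-2, 71/10)
  seg 7: down by d7 = 19/5 → (-2, 33/10)
  seg 8: left by d4 = 9/5 → (-19/5, 33/10)
  seg 9: right by d1 = 19 → (76/5, 33/10)

d5 = 1
d6 = 76
d7 = 19/5
d8 = 38/5
d9 = 57/10
d10 = 199/5
endpoint = (76/5, 33/10)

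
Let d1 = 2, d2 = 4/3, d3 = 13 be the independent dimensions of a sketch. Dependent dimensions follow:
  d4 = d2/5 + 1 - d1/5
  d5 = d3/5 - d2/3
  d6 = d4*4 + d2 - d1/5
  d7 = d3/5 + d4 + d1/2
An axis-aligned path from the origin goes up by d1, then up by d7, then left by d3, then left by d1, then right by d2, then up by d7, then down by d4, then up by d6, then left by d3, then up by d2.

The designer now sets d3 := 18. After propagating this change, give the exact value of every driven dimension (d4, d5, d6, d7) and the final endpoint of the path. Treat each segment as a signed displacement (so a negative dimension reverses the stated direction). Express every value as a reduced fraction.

Apply edit: d3 := 18
  d4 = d2/5 + 1 - d1/5 = 13/15
  d5 = d3/5 - d2/3 = 142/45
  d6 = d4*4 + d2 - d1/5 = 22/5
  d7 = d3/5 + d4 + d1/2 = 82/15
Walk from origin (0, 0):
  seg 1: up by d1 = 2 → (0, 2)
  seg 2: up by d7 = 82/15 → (0, 112/15)
  seg 3: left by d3 = 18 → (-18, 112/15)
  seg 4: left by d1 = 2 → (-20, 112/15)
  seg 5: right by d2 = 4/3 → (-56/3, 112/15)
  seg 6: up by d7 = 82/15 → (-56/3, 194/15)
  seg 7: down by d4 = 13/15 → (-56/3, 181/15)
  seg 8: up by d6 = 22/5 → (-56/3, 247/15)
  seg 9: left by d3 = 18 → (-110/3, 247/15)
  seg 10: up by d2 = 4/3 → (-110/3, 89/5)

d4 = 13/15
d5 = 142/45
d6 = 22/5
d7 = 82/15
endpoint = (-110/3, 89/5)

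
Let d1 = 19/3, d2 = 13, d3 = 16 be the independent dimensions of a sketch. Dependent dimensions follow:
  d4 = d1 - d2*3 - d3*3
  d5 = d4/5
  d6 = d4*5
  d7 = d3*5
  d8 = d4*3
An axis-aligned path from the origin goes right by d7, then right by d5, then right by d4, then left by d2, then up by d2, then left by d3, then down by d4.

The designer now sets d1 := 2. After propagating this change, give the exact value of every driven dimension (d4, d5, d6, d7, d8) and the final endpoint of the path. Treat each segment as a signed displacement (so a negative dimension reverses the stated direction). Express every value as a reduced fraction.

d4 = -85
d5 = -17
d6 = -425
d7 = 80
d8 = -255
endpoint = (-51, 98)

Apply edit: d1 := 2
  d4 = d1 - d2*3 - d3*3 = -85
  d5 = d4/5 = -17
  d6 = d4*5 = -425
  d7 = d3*5 = 80
  d8 = d4*3 = -255
Walk from origin (0, 0):
  seg 1: right by d7 = 80 → (80, 0)
  seg 2: right by d5 = -17 → (63, 0)
  seg 3: right by d4 = -85 → (-22, 0)
  seg 4: left by d2 = 13 → (-35, 0)
  seg 5: up by d2 = 13 → (-35, 13)
  seg 6: left by d3 = 16 → (-51, 13)
  seg 7: down by d4 = -85 → (-51, 98)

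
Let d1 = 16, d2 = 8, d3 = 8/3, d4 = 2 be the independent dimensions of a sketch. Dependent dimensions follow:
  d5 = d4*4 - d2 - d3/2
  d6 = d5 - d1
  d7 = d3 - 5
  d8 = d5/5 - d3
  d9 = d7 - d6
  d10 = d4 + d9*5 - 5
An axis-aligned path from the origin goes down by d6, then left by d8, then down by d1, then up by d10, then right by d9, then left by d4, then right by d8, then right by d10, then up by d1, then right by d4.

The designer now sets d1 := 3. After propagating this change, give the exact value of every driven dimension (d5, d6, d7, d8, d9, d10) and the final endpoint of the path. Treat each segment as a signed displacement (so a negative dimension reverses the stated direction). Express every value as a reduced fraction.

Apply edit: d1 := 3
  d5 = d4*4 - d2 - d3/2 = -4/3
  d6 = d5 - d1 = -13/3
  d7 = d3 - 5 = -7/3
  d8 = d5/5 - d3 = -44/15
  d9 = d7 - d6 = 2
  d10 = d4 + d9*5 - 5 = 7
Walk from origin (0, 0):
  seg 1: down by d6 = -13/3 → (0, 13/3)
  seg 2: left by d8 = -44/15 → (44/15, 13/3)
  seg 3: down by d1 = 3 → (44/15, 4/3)
  seg 4: up by d10 = 7 → (44/15, 25/3)
  seg 5: right by d9 = 2 → (74/15, 25/3)
  seg 6: left by d4 = 2 → (44/15, 25/3)
  seg 7: right by d8 = -44/15 → (0, 25/3)
  seg 8: right by d10 = 7 → (7, 25/3)
  seg 9: up by d1 = 3 → (7, 34/3)
  seg 10: right by d4 = 2 → (9, 34/3)

d5 = -4/3
d6 = -13/3
d7 = -7/3
d8 = -44/15
d9 = 2
d10 = 7
endpoint = (9, 34/3)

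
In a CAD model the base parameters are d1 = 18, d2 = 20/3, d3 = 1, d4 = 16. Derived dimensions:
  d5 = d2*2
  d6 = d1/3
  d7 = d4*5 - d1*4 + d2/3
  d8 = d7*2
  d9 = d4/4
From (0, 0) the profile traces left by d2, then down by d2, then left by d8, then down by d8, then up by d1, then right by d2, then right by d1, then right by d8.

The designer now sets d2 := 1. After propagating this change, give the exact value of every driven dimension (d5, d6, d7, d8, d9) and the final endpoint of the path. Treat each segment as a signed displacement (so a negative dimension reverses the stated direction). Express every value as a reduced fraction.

Apply edit: d2 := 1
  d5 = d2*2 = 2
  d6 = d1/3 = 6
  d7 = d4*5 - d1*4 + d2/3 = 25/3
  d8 = d7*2 = 50/3
  d9 = d4/4 = 4
Walk from origin (0, 0):
  seg 1: left by d2 = 1 → (-1, 0)
  seg 2: down by d2 = 1 → (-1, -1)
  seg 3: left by d8 = 50/3 → (-53/3, -1)
  seg 4: down by d8 = 50/3 → (-53/3, -53/3)
  seg 5: up by d1 = 18 → (-53/3, 1/3)
  seg 6: right by d2 = 1 → (-50/3, 1/3)
  seg 7: right by d1 = 18 → (4/3, 1/3)
  seg 8: right by d8 = 50/3 → (18, 1/3)

d5 = 2
d6 = 6
d7 = 25/3
d8 = 50/3
d9 = 4
endpoint = (18, 1/3)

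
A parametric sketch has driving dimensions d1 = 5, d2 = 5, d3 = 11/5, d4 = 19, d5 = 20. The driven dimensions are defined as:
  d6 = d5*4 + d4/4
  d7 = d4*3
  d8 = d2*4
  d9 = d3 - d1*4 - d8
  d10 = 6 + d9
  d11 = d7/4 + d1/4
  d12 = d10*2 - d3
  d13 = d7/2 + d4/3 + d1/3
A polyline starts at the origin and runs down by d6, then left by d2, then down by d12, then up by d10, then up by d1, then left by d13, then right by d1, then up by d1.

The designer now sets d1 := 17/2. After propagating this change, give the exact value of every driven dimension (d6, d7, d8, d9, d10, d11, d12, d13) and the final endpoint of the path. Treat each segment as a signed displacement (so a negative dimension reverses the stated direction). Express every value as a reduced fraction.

Apply edit: d1 := 17/2
  d6 = d5*4 + d4/4 = 339/4
  d7 = d4*3 = 57
  d8 = d2*4 = 20
  d9 = d3 - d1*4 - d8 = -259/5
  d10 = 6 + d9 = -229/5
  d11 = d7/4 + d1/4 = 131/8
  d12 = d10*2 - d3 = -469/5
  d13 = d7/2 + d4/3 + d1/3 = 113/3
Walk from origin (0, 0):
  seg 1: down by d6 = 339/4 → (0, -339/4)
  seg 2: left by d2 = 5 → (-5, -339/4)
  seg 3: down by d12 = -469/5 → (-5, 181/20)
  seg 4: up by d10 = -229/5 → (-5, -147/4)
  seg 5: up by d1 = 17/2 → (-5, -113/4)
  seg 6: left by d13 = 113/3 → (-128/3, -113/4)
  seg 7: right by d1 = 17/2 → (-205/6, -113/4)
  seg 8: up by d1 = 17/2 → (-205/6, -79/4)

d6 = 339/4
d7 = 57
d8 = 20
d9 = -259/5
d10 = -229/5
d11 = 131/8
d12 = -469/5
d13 = 113/3
endpoint = (-205/6, -79/4)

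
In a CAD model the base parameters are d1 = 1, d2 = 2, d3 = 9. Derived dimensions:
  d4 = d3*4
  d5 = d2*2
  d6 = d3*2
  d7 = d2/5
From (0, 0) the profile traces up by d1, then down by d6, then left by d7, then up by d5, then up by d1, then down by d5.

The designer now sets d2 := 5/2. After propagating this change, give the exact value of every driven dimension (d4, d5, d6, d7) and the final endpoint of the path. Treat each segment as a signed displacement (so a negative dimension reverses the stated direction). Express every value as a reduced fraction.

d4 = 36
d5 = 5
d6 = 18
d7 = 1/2
endpoint = (-1/2, -16)

Apply edit: d2 := 5/2
  d4 = d3*4 = 36
  d5 = d2*2 = 5
  d6 = d3*2 = 18
  d7 = d2/5 = 1/2
Walk from origin (0, 0):
  seg 1: up by d1 = 1 → (0, 1)
  seg 2: down by d6 = 18 → (0, -17)
  seg 3: left by d7 = 1/2 → (-1/2, -17)
  seg 4: up by d5 = 5 → (-1/2, -12)
  seg 5: up by d1 = 1 → (-1/2, -11)
  seg 6: down by d5 = 5 → (-1/2, -16)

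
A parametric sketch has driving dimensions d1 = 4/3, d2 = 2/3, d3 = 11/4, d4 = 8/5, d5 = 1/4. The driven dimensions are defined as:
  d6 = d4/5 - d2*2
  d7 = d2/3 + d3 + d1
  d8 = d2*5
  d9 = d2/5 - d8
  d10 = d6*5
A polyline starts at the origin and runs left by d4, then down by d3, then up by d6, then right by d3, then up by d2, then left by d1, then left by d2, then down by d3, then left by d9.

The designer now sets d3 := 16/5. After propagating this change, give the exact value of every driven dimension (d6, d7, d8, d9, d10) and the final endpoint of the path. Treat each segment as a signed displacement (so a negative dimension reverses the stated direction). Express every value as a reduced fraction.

d6 = -76/75
d7 = 214/45
d8 = 10/3
d9 = -16/5
d10 = -76/15
endpoint = (14/5, -506/75)

Apply edit: d3 := 16/5
  d6 = d4/5 - d2*2 = -76/75
  d7 = d2/3 + d3 + d1 = 214/45
  d8 = d2*5 = 10/3
  d9 = d2/5 - d8 = -16/5
  d10 = d6*5 = -76/15
Walk from origin (0, 0):
  seg 1: left by d4 = 8/5 → (-8/5, 0)
  seg 2: down by d3 = 16/5 → (-8/5, -16/5)
  seg 3: up by d6 = -76/75 → (-8/5, -316/75)
  seg 4: right by d3 = 16/5 → (8/5, -316/75)
  seg 5: up by d2 = 2/3 → (8/5, -266/75)
  seg 6: left by d1 = 4/3 → (4/15, -266/75)
  seg 7: left by d2 = 2/3 → (-2/5, -266/75)
  seg 8: down by d3 = 16/5 → (-2/5, -506/75)
  seg 9: left by d9 = -16/5 → (14/5, -506/75)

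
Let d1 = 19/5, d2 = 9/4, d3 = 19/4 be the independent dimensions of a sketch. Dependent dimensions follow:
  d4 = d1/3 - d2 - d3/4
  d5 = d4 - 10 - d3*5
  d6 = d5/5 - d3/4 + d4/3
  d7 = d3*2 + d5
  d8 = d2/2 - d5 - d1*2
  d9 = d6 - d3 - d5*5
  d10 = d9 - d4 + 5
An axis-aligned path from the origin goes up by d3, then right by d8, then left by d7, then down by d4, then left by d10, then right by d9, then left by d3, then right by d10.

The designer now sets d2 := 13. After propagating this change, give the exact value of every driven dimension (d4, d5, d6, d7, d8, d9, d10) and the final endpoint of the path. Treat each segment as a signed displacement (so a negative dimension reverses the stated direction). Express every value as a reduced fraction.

Apply edit: d2 := 13
  d4 = d1/3 - d2 - d3/4 = -3101/240
  d5 = d4 - 10 - d3*5 = -11201/240
  d6 = d5/5 - d3/4 + d4/3 = -53383/3600
  d7 = d3*2 + d5 = -8921/240
  d8 = d2/2 - d5 - d1*2 = 10937/240
  d9 = d6 - d3 - d5*5 = 96199/450
  d10 = d9 - d4 + 5 = 834107/3600
Walk from origin (0, 0):
  seg 1: up by d3 = 19/4 → (0, 19/4)
  seg 2: right by d8 = 10937/240 → (10937/240, 19/4)
  seg 3: left by d7 = -8921/240 → (9929/120, 19/4)
  seg 4: down by d4 = -3101/240 → (9929/120, 4241/240)
  seg 5: left by d10 = 834107/3600 → (-536237/3600, 4241/240)
  seg 6: right by d9 = 96199/450 → (15557/240, 4241/240)
  seg 7: left by d3 = 19/4 → (14417/240, 4241/240)
  seg 8: right by d10 = 834107/3600 → (525181/1800, 4241/240)

d4 = -3101/240
d5 = -11201/240
d6 = -53383/3600
d7 = -8921/240
d8 = 10937/240
d9 = 96199/450
d10 = 834107/3600
endpoint = (525181/1800, 4241/240)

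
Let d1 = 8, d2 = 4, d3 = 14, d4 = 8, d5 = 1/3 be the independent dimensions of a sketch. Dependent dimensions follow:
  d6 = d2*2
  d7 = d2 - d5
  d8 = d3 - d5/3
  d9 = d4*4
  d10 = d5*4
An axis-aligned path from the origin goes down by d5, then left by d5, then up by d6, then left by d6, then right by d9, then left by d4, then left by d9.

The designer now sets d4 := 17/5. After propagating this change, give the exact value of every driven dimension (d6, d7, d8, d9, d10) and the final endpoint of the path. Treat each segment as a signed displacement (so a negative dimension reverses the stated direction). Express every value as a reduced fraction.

d6 = 8
d7 = 11/3
d8 = 125/9
d9 = 68/5
d10 = 4/3
endpoint = (-176/15, 23/3)

Apply edit: d4 := 17/5
  d6 = d2*2 = 8
  d7 = d2 - d5 = 11/3
  d8 = d3 - d5/3 = 125/9
  d9 = d4*4 = 68/5
  d10 = d5*4 = 4/3
Walk from origin (0, 0):
  seg 1: down by d5 = 1/3 → (0, -1/3)
  seg 2: left by d5 = 1/3 → (-1/3, -1/3)
  seg 3: up by d6 = 8 → (-1/3, 23/3)
  seg 4: left by d6 = 8 → (-25/3, 23/3)
  seg 5: right by d9 = 68/5 → (79/15, 23/3)
  seg 6: left by d4 = 17/5 → (28/15, 23/3)
  seg 7: left by d9 = 68/5 → (-176/15, 23/3)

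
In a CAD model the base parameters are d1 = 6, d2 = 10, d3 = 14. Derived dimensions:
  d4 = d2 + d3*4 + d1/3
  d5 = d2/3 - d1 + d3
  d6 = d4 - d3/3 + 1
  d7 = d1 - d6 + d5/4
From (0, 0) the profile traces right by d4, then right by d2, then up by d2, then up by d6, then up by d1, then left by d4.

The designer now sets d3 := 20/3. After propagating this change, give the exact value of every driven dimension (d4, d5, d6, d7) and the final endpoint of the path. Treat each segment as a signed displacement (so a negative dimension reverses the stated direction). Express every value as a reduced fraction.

Apply edit: d3 := 20/3
  d4 = d2 + d3*4 + d1/3 = 116/3
  d5 = d2/3 - d1 + d3 = 4
  d6 = d4 - d3/3 + 1 = 337/9
  d7 = d1 - d6 + d5/4 = -274/9
Walk from origin (0, 0):
  seg 1: right by d4 = 116/3 → (116/3, 0)
  seg 2: right by d2 = 10 → (146/3, 0)
  seg 3: up by d2 = 10 → (146/3, 10)
  seg 4: up by d6 = 337/9 → (146/3, 427/9)
  seg 5: up by d1 = 6 → (146/3, 481/9)
  seg 6: left by d4 = 116/3 → (10, 481/9)

d4 = 116/3
d5 = 4
d6 = 337/9
d7 = -274/9
endpoint = (10, 481/9)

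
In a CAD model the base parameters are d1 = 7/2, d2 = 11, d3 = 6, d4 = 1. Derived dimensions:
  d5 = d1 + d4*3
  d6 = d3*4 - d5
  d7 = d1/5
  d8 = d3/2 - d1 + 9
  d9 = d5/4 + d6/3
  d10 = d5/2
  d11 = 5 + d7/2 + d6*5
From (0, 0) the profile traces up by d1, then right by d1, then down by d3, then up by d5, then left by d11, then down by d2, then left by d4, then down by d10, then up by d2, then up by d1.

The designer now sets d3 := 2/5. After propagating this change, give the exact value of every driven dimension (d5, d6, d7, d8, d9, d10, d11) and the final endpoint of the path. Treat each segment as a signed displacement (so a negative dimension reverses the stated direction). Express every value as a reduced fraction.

d5 = 13/2
d6 = -49/10
d7 = 7/10
d8 = 57/10
d9 = -1/120
d10 = 13/4
d11 = -383/20
endpoint = (433/20, 197/20)

Apply edit: d3 := 2/5
  d5 = d1 + d4*3 = 13/2
  d6 = d3*4 - d5 = -49/10
  d7 = d1/5 = 7/10
  d8 = d3/2 - d1 + 9 = 57/10
  d9 = d5/4 + d6/3 = -1/120
  d10 = d5/2 = 13/4
  d11 = 5 + d7/2 + d6*5 = -383/20
Walk from origin (0, 0):
  seg 1: up by d1 = 7/2 → (0, 7/2)
  seg 2: right by d1 = 7/2 → (7/2, 7/2)
  seg 3: down by d3 = 2/5 → (7/2, 31/10)
  seg 4: up by d5 = 13/2 → (7/2, 48/5)
  seg 5: left by d11 = -383/20 → (453/20, 48/5)
  seg 6: down by d2 = 11 → (453/20, -7/5)
  seg 7: left by d4 = 1 → (433/20, -7/5)
  seg 8: down by d10 = 13/4 → (433/20, -93/20)
  seg 9: up by d2 = 11 → (433/20, 127/20)
  seg 10: up by d1 = 7/2 → (433/20, 197/20)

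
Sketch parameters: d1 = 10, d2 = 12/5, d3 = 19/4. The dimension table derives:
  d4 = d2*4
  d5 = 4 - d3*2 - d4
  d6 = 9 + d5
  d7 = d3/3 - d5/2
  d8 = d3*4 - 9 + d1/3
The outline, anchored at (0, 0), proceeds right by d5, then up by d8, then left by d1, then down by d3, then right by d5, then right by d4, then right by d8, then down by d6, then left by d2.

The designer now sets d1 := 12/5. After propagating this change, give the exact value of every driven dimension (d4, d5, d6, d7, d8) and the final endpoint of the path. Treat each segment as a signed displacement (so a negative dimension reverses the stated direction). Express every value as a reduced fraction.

d4 = 48/5
d5 = -151/10
d6 = -61/10
d7 = 137/15
d8 = 54/5
endpoint = (-73/5, 243/20)

Apply edit: d1 := 12/5
  d4 = d2*4 = 48/5
  d5 = 4 - d3*2 - d4 = -151/10
  d6 = 9 + d5 = -61/10
  d7 = d3/3 - d5/2 = 137/15
  d8 = d3*4 - 9 + d1/3 = 54/5
Walk from origin (0, 0):
  seg 1: right by d5 = -151/10 → (-151/10, 0)
  seg 2: up by d8 = 54/5 → (-151/10, 54/5)
  seg 3: left by d1 = 12/5 → (-35/2, 54/5)
  seg 4: down by d3 = 19/4 → (-35/2, 121/20)
  seg 5: right by d5 = -151/10 → (-163/5, 121/20)
  seg 6: right by d4 = 48/5 → (-23, 121/20)
  seg 7: right by d8 = 54/5 → (-61/5, 121/20)
  seg 8: down by d6 = -61/10 → (-61/5, 243/20)
  seg 9: left by d2 = 12/5 → (-73/5, 243/20)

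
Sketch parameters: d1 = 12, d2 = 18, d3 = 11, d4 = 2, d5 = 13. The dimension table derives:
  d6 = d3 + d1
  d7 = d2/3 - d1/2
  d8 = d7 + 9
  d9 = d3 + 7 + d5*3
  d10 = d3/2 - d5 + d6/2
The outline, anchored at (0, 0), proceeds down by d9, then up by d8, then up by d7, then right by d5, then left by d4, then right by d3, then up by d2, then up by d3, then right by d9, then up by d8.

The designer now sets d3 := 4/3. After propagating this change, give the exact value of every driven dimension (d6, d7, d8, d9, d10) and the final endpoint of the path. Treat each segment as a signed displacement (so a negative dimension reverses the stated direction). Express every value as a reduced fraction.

Apply edit: d3 := 4/3
  d6 = d3 + d1 = 40/3
  d7 = d2/3 - d1/2 = 0
  d8 = d7 + 9 = 9
  d9 = d3 + 7 + d5*3 = 142/3
  d10 = d3/2 - d5 + d6/2 = -17/3
Walk from origin (0, 0):
  seg 1: down by d9 = 142/3 → (0, -142/3)
  seg 2: up by d8 = 9 → (0, -115/3)
  seg 3: up by d7 = 0 → (0, -115/3)
  seg 4: right by d5 = 13 → (13, -115/3)
  seg 5: left by d4 = 2 → (11, -115/3)
  seg 6: right by d3 = 4/3 → (37/3, -115/3)
  seg 7: up by d2 = 18 → (37/3, -61/3)
  seg 8: up by d3 = 4/3 → (37/3, -19)
  seg 9: right by d9 = 142/3 → (179/3, -19)
  seg 10: up by d8 = 9 → (179/3, -10)

d6 = 40/3
d7 = 0
d8 = 9
d9 = 142/3
d10 = -17/3
endpoint = (179/3, -10)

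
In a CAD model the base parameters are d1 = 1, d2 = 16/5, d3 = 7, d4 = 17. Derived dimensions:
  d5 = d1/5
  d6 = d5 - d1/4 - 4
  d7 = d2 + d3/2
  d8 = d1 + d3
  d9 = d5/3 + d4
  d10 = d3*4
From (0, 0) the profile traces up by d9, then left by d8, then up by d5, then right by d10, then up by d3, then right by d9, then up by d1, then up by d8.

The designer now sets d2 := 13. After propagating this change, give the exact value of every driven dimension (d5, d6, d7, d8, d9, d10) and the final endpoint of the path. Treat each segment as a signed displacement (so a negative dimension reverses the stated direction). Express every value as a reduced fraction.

Apply edit: d2 := 13
  d5 = d1/5 = 1/5
  d6 = d5 - d1/4 - 4 = -81/20
  d7 = d2 + d3/2 = 33/2
  d8 = d1 + d3 = 8
  d9 = d5/3 + d4 = 256/15
  d10 = d3*4 = 28
Walk from origin (0, 0):
  seg 1: up by d9 = 256/15 → (0, 256/15)
  seg 2: left by d8 = 8 → (-8, 256/15)
  seg 3: up by d5 = 1/5 → (-8, 259/15)
  seg 4: right by d10 = 28 → (20, 259/15)
  seg 5: up by d3 = 7 → (20, 364/15)
  seg 6: right by d9 = 256/15 → (556/15, 364/15)
  seg 7: up by d1 = 1 → (556/15, 379/15)
  seg 8: up by d8 = 8 → (556/15, 499/15)

d5 = 1/5
d6 = -81/20
d7 = 33/2
d8 = 8
d9 = 256/15
d10 = 28
endpoint = (556/15, 499/15)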